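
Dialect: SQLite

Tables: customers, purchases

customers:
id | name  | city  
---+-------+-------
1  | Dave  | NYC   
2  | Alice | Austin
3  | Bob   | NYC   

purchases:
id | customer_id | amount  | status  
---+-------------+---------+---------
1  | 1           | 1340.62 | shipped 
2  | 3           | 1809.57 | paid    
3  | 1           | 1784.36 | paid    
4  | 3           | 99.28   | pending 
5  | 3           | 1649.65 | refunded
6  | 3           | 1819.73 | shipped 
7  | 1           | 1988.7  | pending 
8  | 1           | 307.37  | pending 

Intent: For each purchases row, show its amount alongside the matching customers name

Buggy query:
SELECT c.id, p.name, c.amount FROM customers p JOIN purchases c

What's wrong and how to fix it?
Bug: Missing join condition: each purchases row is matched to all customers rows instead of just its own

Fix: Add ON c.customer_id = p.id to the JOIN

Corrected query:
SELECT c.id, p.name, c.amount FROM customers p JOIN purchases c ON c.customer_id = p.id

Result:
id | name | amount 
---+------+--------
1  | Dave | 1340.62
2  | Bob  | 1809.57
3  | Dave | 1784.36
4  | Bob  | 99.28  
5  | Bob  | 1649.65
6  | Bob  | 1819.73
7  | Dave | 1988.7 
8  | Dave | 307.37 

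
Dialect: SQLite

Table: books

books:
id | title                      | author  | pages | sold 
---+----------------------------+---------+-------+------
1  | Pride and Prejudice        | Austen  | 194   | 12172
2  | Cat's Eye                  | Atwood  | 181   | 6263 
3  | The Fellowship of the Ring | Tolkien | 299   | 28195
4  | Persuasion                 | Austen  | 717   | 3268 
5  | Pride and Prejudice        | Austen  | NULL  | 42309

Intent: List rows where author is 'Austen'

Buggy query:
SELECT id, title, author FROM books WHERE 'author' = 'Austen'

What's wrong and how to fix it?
Bug: 'author' in single quotes is a string literal, not the column; the comparison is literal-vs-literal and never true

Fix: Reference the column as author without single quotes

Corrected query:
SELECT id, title, author FROM books WHERE author = 'Austen'

Result:
id | title               | author
---+---------------------+-------
1  | Pride and Prejudice | Austen
4  | Persuasion          | Austen
5  | Pride and Prejudice | Austen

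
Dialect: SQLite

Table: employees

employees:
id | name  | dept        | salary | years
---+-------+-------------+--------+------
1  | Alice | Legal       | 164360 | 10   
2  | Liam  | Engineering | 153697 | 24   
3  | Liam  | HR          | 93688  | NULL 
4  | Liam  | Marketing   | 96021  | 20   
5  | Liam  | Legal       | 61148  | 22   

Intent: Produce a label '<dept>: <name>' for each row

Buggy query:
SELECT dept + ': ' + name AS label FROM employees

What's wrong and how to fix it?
Bug: SQLite uses || for string concatenation; + coerces text to numbers (yielding 0)

Fix: Use the || operator for string concatenation

Corrected query:
SELECT dept || ': ' || name AS label FROM employees

Result:
label            
-----------------
Legal: Alice     
Engineering: Liam
HR: Liam         
Marketing: Liam  
Legal: Liam      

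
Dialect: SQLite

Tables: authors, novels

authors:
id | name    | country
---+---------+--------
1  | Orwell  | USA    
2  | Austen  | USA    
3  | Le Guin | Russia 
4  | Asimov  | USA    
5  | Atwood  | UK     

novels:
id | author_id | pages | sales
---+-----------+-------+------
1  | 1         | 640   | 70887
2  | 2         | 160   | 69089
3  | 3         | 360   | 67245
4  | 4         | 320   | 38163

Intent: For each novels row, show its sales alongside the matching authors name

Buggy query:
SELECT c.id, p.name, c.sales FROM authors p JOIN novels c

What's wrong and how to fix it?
Bug: JOIN with no ON clause produces a cartesian product; every novels row pairs with every authors row

Fix: Specify the join condition linking the foreign key to the parent id

Corrected query:
SELECT c.id, p.name, c.sales FROM authors p JOIN novels c ON c.author_id = p.id

Result:
id | name    | sales
---+---------+------
1  | Orwell  | 70887
2  | Austen  | 69089
3  | Le Guin | 67245
4  | Asimov  | 38163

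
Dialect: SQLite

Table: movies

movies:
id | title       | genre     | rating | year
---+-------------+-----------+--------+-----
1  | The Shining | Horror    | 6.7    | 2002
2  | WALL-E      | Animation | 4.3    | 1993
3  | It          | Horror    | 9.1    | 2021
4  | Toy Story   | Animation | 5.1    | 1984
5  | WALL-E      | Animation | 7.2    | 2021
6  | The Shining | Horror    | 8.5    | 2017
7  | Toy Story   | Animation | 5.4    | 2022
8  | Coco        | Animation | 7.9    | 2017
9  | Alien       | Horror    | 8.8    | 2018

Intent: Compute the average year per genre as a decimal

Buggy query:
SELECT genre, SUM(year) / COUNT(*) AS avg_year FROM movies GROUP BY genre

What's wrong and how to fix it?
Bug: SUM(year) and COUNT(*) are both integers; the division truncates the fractional part

Fix: Multiply by 1.0 (or CAST to REAL) to force floating-point division

Corrected query:
SELECT genre, SUM(year) * 1.0 / COUNT(*) AS avg_year FROM movies GROUP BY genre

Result:
genre     | avg_year
----------+---------
Animation | 2007.4  
Horror    | 2014.5  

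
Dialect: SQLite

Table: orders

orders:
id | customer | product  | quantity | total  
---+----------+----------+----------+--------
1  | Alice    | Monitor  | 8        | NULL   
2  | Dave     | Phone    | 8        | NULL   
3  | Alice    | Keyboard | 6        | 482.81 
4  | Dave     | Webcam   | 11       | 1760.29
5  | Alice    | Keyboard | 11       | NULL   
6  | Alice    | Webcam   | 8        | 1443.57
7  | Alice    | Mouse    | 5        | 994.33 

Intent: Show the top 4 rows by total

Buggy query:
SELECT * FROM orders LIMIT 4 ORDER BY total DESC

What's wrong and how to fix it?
Bug: LIMIT must come after ORDER BY

Fix: Swap the clauses: ORDER BY first, then LIMIT

Corrected query:
SELECT * FROM orders ORDER BY total DESC LIMIT 4

Result:
id | customer | product  | quantity | total  
---+----------+----------+----------+--------
4  | Dave     | Webcam   | 11       | 1760.29
6  | Alice    | Webcam   | 8        | 1443.57
7  | Alice    | Mouse    | 5        | 994.33 
3  | Alice    | Keyboard | 6        | 482.81 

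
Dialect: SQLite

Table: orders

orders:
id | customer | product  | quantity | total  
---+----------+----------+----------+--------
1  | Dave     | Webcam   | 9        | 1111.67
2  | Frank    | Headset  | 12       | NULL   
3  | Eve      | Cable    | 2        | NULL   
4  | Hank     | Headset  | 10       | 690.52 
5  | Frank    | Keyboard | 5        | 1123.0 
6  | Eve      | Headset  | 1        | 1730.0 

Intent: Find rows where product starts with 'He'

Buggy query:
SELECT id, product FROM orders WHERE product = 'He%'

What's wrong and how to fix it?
Bug: Wildcards only work with LIKE; '=' treats '%' as a literal character

Fix: Use LIKE for wildcard pattern matching

Corrected query:
SELECT id, product FROM orders WHERE product LIKE 'He%'

Result:
id | product
---+--------
2  | Headset
4  | Headset
6  | Headset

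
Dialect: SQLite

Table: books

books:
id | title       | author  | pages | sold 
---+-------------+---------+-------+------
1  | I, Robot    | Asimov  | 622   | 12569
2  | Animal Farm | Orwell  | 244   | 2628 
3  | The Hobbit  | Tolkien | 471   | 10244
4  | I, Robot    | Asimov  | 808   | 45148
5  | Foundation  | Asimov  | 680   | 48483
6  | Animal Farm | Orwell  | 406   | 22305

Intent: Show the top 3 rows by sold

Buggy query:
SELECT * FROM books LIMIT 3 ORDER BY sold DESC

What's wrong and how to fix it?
Bug: LIMIT must come after ORDER BY

Fix: Swap the clauses: ORDER BY first, then LIMIT

Corrected query:
SELECT * FROM books ORDER BY sold DESC LIMIT 3

Result:
id | title       | author | pages | sold 
---+-------------+--------+-------+------
5  | Foundation  | Asimov | 680   | 48483
4  | I, Robot    | Asimov | 808   | 45148
6  | Animal Farm | Orwell | 406   | 22305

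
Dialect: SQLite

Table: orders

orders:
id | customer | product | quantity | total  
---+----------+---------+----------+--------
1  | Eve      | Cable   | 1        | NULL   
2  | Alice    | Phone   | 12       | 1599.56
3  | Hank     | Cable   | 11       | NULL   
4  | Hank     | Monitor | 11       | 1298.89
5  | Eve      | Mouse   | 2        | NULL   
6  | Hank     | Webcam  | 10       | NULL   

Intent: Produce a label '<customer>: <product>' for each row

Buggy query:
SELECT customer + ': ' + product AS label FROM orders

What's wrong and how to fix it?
Bug: '+' is numeric addition; on text columns SQLite converts them to 0 instead of concatenating

Fix: Use the || operator for string concatenation

Corrected query:
SELECT customer || ': ' || product AS label FROM orders

Result:
label        
-------------
Eve: Cable   
Alice: Phone 
Hank: Cable  
Hank: Monitor
Eve: Mouse   
Hank: Webcam 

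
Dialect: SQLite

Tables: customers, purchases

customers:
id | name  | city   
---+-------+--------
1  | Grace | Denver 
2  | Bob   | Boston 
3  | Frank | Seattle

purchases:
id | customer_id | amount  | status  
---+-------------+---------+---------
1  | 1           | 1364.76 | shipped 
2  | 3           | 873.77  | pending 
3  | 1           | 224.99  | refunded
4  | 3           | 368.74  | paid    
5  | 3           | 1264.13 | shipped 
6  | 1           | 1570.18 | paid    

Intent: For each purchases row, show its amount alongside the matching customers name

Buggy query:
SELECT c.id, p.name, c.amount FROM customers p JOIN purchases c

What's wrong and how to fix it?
Bug: JOIN with no ON clause produces a cartesian product; every purchases row pairs with every customers row

Fix: Add ON c.customer_id = p.id to the JOIN

Corrected query:
SELECT c.id, p.name, c.amount FROM customers p JOIN purchases c ON c.customer_id = p.id

Result:
id | name  | amount 
---+-------+--------
1  | Grace | 1364.76
2  | Frank | 873.77 
3  | Grace | 224.99 
4  | Frank | 368.74 
5  | Frank | 1264.13
6  | Grace | 1570.18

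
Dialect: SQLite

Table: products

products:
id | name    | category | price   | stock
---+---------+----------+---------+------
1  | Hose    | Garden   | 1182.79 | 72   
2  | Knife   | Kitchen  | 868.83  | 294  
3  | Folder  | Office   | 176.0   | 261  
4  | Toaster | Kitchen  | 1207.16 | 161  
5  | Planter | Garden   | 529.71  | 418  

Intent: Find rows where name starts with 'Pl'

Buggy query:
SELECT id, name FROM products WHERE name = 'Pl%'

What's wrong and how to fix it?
Bug: Wildcards only work with LIKE; '=' treats '%' as a literal character

Fix: Use LIKE for wildcard pattern matching

Corrected query:
SELECT id, name FROM products WHERE name LIKE 'Pl%'

Result:
id | name   
---+--------
5  | Planter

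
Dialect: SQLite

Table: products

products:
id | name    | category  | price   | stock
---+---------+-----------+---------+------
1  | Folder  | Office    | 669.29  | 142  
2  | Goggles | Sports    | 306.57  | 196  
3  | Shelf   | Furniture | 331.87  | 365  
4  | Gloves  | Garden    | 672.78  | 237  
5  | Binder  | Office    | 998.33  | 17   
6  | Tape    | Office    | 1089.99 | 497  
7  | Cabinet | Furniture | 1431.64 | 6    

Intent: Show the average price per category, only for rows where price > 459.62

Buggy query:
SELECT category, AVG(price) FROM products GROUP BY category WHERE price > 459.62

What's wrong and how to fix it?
Bug: Row-level WHERE must come before GROUP BY in the clause order

Fix: Move the WHERE clause before GROUP BY

Corrected query:
SELECT category, AVG(price) FROM products WHERE price > 459.62 GROUP BY category

Result:
category  | AVG(price)
----------+-----------
Furniture | 1431.64   
Garden    | 672.78    
Office    | 919.203333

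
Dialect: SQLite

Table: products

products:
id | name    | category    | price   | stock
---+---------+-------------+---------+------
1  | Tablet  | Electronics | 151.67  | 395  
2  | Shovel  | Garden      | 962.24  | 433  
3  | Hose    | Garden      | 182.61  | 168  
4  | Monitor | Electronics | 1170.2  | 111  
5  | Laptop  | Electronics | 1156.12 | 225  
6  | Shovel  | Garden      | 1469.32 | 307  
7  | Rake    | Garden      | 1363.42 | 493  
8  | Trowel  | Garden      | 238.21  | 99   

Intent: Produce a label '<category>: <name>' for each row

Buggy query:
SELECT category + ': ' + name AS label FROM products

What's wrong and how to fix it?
Bug: SQLite uses || for string concatenation; + coerces text to numbers (yielding 0)

Fix: Use the || operator for string concatenation

Corrected query:
SELECT category || ': ' || name AS label FROM products

Result:
label               
--------------------
Electronics: Tablet 
Garden: Shovel      
Garden: Hose        
Electronics: Monitor
Electronics: Laptop 
Garden: Shovel      
Garden: Rake        
Garden: Trowel      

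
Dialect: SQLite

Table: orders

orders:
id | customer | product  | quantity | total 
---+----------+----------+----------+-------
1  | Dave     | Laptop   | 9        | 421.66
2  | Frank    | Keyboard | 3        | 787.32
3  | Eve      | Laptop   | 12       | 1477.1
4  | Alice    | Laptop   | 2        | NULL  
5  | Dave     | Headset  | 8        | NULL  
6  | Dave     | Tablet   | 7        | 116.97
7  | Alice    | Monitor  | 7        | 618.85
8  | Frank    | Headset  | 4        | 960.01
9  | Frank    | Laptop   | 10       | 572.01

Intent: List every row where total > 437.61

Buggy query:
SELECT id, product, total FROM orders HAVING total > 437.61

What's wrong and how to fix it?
Bug: HAVING filters the output of aggregation, but this query has no GROUP BY and no aggregate functions, so SQLite rejects it (HAVING clause on a non-aggregate query); the condition here is per row

Fix: Use WHERE for row-level filtering

Corrected query:
SELECT id, product, total FROM orders WHERE total > 437.61

Result:
id | product  | total 
---+----------+-------
2  | Keyboard | 787.32
3  | Laptop   | 1477.1
7  | Monitor  | 618.85
8  | Headset  | 960.01
9  | Laptop   | 572.01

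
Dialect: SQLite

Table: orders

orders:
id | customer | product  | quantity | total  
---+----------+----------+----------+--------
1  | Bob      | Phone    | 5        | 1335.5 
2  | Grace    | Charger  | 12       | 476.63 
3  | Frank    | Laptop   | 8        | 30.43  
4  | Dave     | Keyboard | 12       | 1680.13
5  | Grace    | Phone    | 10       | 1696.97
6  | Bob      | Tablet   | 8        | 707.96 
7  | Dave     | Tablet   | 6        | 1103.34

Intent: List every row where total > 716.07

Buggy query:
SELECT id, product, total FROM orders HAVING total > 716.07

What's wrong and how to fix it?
Bug: This is a non-aggregate query (no GROUP BY, no aggregates), so in SQLite the HAVING clause is invalid here; a row-level condition belongs in WHERE

Fix: Use WHERE for row-level filtering

Corrected query:
SELECT id, product, total FROM orders WHERE total > 716.07

Result:
id | product  | total  
---+----------+--------
1  | Phone    | 1335.5 
4  | Keyboard | 1680.13
5  | Phone    | 1696.97
7  | Tablet   | 1103.34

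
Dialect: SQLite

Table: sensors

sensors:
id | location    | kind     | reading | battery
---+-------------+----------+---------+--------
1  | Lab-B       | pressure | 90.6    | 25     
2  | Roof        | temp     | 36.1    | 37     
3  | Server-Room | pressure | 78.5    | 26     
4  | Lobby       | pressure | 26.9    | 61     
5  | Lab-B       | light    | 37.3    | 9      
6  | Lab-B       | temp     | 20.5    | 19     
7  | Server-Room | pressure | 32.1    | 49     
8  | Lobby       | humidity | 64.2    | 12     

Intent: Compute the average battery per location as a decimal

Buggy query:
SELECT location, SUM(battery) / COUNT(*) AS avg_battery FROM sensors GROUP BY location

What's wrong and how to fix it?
Bug: SUM(battery) and COUNT(*) are both integers; the division truncates the fractional part

Fix: Cast one side to REAL so the division keeps the fractional part

Corrected query:
SELECT location, SUM(battery) * 1.0 / COUNT(*) AS avg_battery FROM sensors GROUP BY location

Result:
location    | avg_battery
------------+------------
Lab-B       | 17.666667  
Lobby       | 36.5       
Roof        | 37         
Server-Room | 37.5       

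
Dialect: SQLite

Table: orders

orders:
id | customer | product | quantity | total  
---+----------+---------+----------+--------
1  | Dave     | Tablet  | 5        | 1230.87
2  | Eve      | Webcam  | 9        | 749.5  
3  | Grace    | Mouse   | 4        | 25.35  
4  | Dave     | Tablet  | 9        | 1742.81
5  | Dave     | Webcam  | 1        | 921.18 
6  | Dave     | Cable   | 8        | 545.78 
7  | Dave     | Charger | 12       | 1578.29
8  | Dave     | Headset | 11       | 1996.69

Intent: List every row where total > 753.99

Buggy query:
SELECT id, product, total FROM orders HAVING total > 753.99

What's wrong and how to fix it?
Bug: This is a non-aggregate query (no GROUP BY, no aggregates), so in SQLite the HAVING clause is invalid here; a row-level condition belongs in WHERE

Fix: Use WHERE for row-level filtering

Corrected query:
SELECT id, product, total FROM orders WHERE total > 753.99

Result:
id | product | total  
---+---------+--------
1  | Tablet  | 1230.87
4  | Tablet  | 1742.81
5  | Webcam  | 921.18 
7  | Charger | 1578.29
8  | Headset | 1996.69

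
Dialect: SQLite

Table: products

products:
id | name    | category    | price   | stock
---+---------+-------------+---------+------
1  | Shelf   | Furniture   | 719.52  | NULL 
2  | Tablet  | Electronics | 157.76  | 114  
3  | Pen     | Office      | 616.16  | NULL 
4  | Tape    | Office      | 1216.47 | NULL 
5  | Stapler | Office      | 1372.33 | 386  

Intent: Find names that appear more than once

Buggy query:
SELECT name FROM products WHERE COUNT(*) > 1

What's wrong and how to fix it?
Bug: WHERE can't reference COUNT(*); aggregates are computed after WHERE

Fix: Group first, then use HAVING for the count condition

Corrected query:
SELECT name FROM products GROUP BY name HAVING COUNT(*) > 1

Result:
(no rows)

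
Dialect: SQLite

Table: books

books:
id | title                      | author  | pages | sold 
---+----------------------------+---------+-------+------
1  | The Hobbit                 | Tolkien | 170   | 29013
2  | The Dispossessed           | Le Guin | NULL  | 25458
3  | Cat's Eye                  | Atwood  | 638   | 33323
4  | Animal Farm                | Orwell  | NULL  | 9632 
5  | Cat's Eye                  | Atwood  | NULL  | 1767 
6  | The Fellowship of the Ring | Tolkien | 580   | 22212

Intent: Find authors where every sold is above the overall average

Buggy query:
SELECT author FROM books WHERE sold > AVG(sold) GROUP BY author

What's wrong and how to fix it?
Bug: AVG() is an aggregate; it can't sit directly in WHERE

Fix: Compute the overall average in a scalar subquery and compare each group's MIN against it in HAVING

Corrected query:
SELECT author FROM books GROUP BY author HAVING MIN(sold) > (SELECT AVG(sold) FROM books)

Result:
author 
-------
Le Guin
Tolkien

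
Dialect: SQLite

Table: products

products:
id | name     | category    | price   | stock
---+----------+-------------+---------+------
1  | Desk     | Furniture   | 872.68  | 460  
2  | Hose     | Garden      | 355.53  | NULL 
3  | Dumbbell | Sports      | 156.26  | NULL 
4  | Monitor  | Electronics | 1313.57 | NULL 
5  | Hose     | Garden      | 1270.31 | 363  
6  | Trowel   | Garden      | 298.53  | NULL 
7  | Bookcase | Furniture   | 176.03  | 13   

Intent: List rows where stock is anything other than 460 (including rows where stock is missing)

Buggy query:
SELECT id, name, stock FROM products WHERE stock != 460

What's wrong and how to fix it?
Bug: Inequality against NULL is unknown, not true; rows with NULL are dropped

Fix: Handle NULL separately with IS NULL alongside the inequality

Corrected query:
SELECT id, name, stock FROM products WHERE stock != 460 OR stock IS NULL

Result:
id | name     | stock
---+----------+------
2  | Hose     | NULL 
3  | Dumbbell | NULL 
4  | Monitor  | NULL 
5  | Hose     | 363  
6  | Trowel   | NULL 
7  | Bookcase | 13   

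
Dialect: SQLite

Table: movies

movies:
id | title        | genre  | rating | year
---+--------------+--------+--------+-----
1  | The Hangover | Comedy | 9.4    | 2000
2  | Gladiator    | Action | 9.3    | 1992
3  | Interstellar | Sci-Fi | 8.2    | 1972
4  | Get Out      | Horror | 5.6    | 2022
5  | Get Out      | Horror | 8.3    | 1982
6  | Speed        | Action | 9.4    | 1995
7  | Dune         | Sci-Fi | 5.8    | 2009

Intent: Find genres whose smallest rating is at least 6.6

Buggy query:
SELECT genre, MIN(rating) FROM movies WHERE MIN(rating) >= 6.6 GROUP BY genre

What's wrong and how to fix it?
Bug: MIN() in WHERE is a misuse of aggregate

Fix: Use HAVING for the per-group MIN condition

Corrected query:
SELECT genre, MIN(rating) FROM movies GROUP BY genre HAVING MIN(rating) >= 6.6

Result:
genre  | MIN(rating)
-------+------------
Action | 9.3        
Comedy | 9.4        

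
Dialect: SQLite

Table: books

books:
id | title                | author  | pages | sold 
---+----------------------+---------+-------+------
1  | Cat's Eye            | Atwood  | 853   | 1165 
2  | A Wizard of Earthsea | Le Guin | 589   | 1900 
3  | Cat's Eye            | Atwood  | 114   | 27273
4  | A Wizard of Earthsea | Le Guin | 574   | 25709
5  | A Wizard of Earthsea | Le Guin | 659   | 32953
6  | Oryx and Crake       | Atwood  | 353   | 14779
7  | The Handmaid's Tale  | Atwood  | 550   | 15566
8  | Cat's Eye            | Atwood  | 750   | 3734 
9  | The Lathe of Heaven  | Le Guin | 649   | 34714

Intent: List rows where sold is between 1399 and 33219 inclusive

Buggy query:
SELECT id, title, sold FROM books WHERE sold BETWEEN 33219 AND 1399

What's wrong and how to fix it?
Bug: BETWEEN expects the lower bound first; with 33219 AND 1399 the range is empty

Fix: Swap the bounds so the smaller value comes first

Corrected query:
SELECT id, title, sold FROM books WHERE sold BETWEEN 1399 AND 33219

Result:
id | title                | sold 
---+----------------------+------
2  | A Wizard of Earthsea | 1900 
3  | Cat's Eye            | 27273
4  | A Wizard of Earthsea | 25709
5  | A Wizard of Earthsea | 32953
6  | Oryx and Crake       | 14779
7  | The Handmaid's Tale  | 15566
8  | Cat's Eye            | 3734 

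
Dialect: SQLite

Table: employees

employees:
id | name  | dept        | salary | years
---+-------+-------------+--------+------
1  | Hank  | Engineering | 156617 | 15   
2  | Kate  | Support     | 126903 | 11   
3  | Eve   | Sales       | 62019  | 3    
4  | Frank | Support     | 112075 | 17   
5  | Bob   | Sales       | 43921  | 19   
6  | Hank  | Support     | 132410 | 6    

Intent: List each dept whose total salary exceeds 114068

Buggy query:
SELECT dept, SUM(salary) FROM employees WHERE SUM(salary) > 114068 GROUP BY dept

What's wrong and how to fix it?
Bug: Aggregate functions cannot appear in a WHERE clause

Fix: Use HAVING (which filters groups after aggregation) instead of WHERE

Corrected query:
SELECT dept, SUM(salary) FROM employees GROUP BY dept HAVING SUM(salary) > 114068

Result:
dept        | SUM(salary)
------------+------------
Engineering | 156617     
Support     | 371388     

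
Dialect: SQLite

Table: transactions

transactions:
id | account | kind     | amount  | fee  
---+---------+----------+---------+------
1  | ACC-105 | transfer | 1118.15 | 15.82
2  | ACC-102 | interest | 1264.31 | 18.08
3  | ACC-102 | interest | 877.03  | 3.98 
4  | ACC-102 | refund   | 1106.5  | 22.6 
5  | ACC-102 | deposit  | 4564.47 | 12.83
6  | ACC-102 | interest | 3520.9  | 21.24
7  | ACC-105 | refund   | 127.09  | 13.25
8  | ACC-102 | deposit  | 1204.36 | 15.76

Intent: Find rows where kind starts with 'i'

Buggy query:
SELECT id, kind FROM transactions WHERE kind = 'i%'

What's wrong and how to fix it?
Bug: Wildcards only work with LIKE; '=' treats '%' as a literal character

Fix: Use LIKE for wildcard pattern matching

Corrected query:
SELECT id, kind FROM transactions WHERE kind LIKE 'i%'

Result:
id | kind    
---+---------
2  | interest
3  | interest
6  | interest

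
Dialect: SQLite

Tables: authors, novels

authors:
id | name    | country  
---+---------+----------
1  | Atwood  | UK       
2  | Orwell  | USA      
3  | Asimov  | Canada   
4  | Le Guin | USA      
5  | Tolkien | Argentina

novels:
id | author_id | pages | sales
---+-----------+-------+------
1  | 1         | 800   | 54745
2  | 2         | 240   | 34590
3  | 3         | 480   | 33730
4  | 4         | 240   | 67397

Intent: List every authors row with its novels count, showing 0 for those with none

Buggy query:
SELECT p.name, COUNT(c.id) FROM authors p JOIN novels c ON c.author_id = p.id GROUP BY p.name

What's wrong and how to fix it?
Bug: INNER JOIN drops authors rows that have no matching novels rows

Fix: Switch to LEFT JOIN to retain unmatched parent rows

Corrected query:
SELECT p.name, COUNT(c.id) FROM authors p LEFT JOIN novels c ON c.author_id = p.id GROUP BY p.name

Result:
name    | COUNT(c.id)
--------+------------
Asimov  | 1          
Atwood  | 1          
Le Guin | 1          
Orwell  | 1          
Tolkien | 0          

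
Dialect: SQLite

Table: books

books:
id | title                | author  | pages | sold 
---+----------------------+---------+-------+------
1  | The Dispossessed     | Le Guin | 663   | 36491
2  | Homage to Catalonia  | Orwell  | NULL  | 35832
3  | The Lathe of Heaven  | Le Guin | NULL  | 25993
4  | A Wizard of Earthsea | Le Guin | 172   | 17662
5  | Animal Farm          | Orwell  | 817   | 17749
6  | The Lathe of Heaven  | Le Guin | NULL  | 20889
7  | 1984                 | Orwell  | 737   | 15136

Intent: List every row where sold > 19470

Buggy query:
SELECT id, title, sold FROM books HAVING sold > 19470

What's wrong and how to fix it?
Bug: HAVING filters the output of aggregation, but this query has no GROUP BY and no aggregate functions, so SQLite rejects it (HAVING clause on a non-aggregate query); the condition here is per row

Fix: Use WHERE for row-level filtering

Corrected query:
SELECT id, title, sold FROM books WHERE sold > 19470

Result:
id | title               | sold 
---+---------------------+------
1  | The Dispossessed    | 36491
2  | Homage to Catalonia | 35832
3  | The Lathe of Heaven | 25993
6  | The Lathe of Heaven | 20889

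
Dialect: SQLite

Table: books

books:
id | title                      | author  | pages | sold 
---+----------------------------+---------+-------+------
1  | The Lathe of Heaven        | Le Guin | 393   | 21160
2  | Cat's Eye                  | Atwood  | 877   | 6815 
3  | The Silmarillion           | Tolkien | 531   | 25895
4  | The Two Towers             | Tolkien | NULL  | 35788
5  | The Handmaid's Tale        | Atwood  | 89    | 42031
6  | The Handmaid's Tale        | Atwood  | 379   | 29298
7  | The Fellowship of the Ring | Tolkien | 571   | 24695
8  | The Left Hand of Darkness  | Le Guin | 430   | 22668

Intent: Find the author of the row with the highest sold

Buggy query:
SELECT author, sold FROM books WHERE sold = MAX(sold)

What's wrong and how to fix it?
Bug: MAX(sold) is an aggregate and cannot be used directly in WHERE

Fix: Use a subquery: WHERE sold = (SELECT MAX(sold) FROM books)

Corrected query:
SELECT author, sold FROM books WHERE sold = (SELECT MAX(sold) FROM books)

Result:
author | sold 
-------+------
Atwood | 42031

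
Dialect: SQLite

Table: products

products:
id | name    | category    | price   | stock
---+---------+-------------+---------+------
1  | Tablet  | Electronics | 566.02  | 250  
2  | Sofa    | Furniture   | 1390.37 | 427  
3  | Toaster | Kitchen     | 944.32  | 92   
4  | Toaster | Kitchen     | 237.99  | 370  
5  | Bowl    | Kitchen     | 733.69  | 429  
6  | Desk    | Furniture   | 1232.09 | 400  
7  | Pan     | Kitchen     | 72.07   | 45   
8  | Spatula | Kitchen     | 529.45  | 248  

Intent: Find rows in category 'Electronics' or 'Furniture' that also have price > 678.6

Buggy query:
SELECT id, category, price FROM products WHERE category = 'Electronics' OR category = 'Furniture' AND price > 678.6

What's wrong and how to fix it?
Bug: AND binds tighter than OR, so this parses as category = 'Electronics' OR (category = 'Furniture' AND price > 678.6)

Fix: Group the OR with parentheses (or use IN), then AND the threshold

Corrected query:
SELECT id, category, price FROM products WHERE (category = 'Electronics' OR category = 'Furniture') AND price > 678.6

Result:
id | category  | price  
---+-----------+--------
2  | Furniture | 1390.37
6  | Furniture | 1232.09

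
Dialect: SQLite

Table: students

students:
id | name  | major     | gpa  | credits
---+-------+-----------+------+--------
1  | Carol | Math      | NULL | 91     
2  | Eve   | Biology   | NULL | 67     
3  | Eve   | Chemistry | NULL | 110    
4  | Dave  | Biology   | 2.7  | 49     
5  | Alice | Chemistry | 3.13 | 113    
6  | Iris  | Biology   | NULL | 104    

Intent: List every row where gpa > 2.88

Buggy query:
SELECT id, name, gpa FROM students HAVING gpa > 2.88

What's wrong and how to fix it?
Bug: HAVING filters the output of aggregation, but this query has no GROUP BY and no aggregate functions, so SQLite rejects it (HAVING clause on a non-aggregate query); the condition here is per row

Fix: Use WHERE for row-level filtering

Corrected query:
SELECT id, name, gpa FROM students WHERE gpa > 2.88

Result:
id | name  | gpa 
---+-------+-----
5  | Alice | 3.13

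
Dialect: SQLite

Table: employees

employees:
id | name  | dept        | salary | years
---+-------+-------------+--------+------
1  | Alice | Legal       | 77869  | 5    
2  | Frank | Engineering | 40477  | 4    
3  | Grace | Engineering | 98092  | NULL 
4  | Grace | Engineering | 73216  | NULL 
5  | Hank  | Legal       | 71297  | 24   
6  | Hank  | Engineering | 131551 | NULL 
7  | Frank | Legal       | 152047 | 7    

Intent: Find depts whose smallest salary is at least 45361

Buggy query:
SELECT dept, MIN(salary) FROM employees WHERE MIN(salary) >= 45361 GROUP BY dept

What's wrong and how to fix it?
Bug: MIN() in WHERE is a misuse of aggregate

Fix: Replace WHERE with HAVING after the GROUP BY

Corrected query:
SELECT dept, MIN(salary) FROM employees GROUP BY dept HAVING MIN(salary) >= 45361

Result:
dept  | MIN(salary)
------+------------
Legal | 71297      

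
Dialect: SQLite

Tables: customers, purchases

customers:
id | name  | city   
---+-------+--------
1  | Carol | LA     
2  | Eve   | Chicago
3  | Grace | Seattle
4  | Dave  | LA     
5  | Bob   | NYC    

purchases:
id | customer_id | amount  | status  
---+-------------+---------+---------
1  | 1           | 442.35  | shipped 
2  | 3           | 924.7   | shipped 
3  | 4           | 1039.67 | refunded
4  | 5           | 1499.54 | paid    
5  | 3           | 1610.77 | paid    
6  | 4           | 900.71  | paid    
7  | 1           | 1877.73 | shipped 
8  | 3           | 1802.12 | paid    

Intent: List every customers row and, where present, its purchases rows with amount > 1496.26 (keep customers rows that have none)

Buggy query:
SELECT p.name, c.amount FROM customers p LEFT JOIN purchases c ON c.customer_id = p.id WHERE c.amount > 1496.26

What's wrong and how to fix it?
Bug: Filtering c.amount in WHERE discards the NULL rows produced by LEFT JOIN, turning it into an inner join

Fix: Move the right-table condition into the ON clause so unmatched parents are kept

Corrected query:
SELECT p.name, c.amount FROM customers p LEFT JOIN purchases c ON c.customer_id = p.id AND c.amount > 1496.26

Result:
name  | amount 
------+--------
Carol | 1877.73
Eve   | NULL   
Grace | 1610.77
Grace | 1802.12
Dave  | NULL   
Bob   | 1499.54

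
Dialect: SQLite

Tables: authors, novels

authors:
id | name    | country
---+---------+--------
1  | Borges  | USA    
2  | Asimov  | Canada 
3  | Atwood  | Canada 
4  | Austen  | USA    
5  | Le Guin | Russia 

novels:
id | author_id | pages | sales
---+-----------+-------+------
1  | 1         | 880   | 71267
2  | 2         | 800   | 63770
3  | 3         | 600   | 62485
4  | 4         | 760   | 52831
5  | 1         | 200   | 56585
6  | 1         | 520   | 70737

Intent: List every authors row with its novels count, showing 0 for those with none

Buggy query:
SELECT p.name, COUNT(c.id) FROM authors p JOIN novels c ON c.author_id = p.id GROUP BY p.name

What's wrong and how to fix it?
Bug: INNER JOIN drops authors rows that have no matching novels rows

Fix: Use LEFT JOIN so parents without children still appear (COUNT(c.id) gives 0)

Corrected query:
SELECT p.name, COUNT(c.id) FROM authors p LEFT JOIN novels c ON c.author_id = p.id GROUP BY p.name

Result:
name    | COUNT(c.id)
--------+------------
Asimov  | 1          
Atwood  | 1          
Austen  | 1          
Borges  | 3          
Le Guin | 0          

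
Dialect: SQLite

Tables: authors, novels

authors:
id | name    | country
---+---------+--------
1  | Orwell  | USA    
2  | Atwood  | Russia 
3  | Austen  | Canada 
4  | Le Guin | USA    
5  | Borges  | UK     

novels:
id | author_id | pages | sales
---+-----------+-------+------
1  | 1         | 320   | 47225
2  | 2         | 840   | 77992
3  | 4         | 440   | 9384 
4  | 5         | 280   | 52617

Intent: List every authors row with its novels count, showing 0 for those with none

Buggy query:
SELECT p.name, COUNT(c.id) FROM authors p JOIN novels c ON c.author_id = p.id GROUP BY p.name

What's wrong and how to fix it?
Bug: INNER JOIN drops authors rows that have no matching novels rows

Fix: Switch to LEFT JOIN to retain unmatched parent rows

Corrected query:
SELECT p.name, COUNT(c.id) FROM authors p LEFT JOIN novels c ON c.author_id = p.id GROUP BY p.name

Result:
name    | COUNT(c.id)
--------+------------
Atwood  | 1          
Austen  | 0          
Borges  | 1          
Le Guin | 1          
Orwell  | 1          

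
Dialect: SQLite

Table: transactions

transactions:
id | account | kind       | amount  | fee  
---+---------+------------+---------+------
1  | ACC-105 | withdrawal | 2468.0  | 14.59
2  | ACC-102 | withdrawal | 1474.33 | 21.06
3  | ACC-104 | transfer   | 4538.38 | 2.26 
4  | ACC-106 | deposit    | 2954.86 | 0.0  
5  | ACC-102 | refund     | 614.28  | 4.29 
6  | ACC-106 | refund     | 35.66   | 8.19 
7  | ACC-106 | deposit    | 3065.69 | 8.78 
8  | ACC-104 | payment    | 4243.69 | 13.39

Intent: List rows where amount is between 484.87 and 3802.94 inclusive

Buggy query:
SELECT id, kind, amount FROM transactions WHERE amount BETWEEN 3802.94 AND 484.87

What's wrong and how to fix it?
Bug: The bounds are reversed; BETWEEN a AND b requires a <= b to match anything

Fix: Swap the bounds so the smaller value comes first

Corrected query:
SELECT id, kind, amount FROM transactions WHERE amount BETWEEN 484.87 AND 3802.94

Result:
id | kind       | amount 
---+------------+--------
1  | withdrawal | 2468   
2  | withdrawal | 1474.33
4  | deposit    | 2954.86
5  | refund     | 614.28 
7  | deposit    | 3065.69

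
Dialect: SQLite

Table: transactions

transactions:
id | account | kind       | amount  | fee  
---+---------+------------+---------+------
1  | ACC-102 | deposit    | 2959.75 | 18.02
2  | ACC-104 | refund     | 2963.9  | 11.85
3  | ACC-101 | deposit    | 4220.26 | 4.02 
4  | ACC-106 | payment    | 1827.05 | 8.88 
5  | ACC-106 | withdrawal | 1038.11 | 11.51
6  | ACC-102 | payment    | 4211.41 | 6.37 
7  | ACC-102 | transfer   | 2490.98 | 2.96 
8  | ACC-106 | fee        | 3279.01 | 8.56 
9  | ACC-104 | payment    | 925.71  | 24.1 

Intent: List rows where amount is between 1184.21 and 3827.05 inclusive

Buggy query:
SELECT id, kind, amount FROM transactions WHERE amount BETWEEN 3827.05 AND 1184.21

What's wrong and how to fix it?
Bug: The bounds are reversed; BETWEEN a AND b requires a <= b to match anything

Fix: Swap the bounds so the smaller value comes first

Corrected query:
SELECT id, kind, amount FROM transactions WHERE amount BETWEEN 1184.21 AND 3827.05

Result:
id | kind     | amount 
---+----------+--------
1  | deposit  | 2959.75
2  | refund   | 2963.9 
4  | payment  | 1827.05
7  | transfer | 2490.98
8  | fee      | 3279.01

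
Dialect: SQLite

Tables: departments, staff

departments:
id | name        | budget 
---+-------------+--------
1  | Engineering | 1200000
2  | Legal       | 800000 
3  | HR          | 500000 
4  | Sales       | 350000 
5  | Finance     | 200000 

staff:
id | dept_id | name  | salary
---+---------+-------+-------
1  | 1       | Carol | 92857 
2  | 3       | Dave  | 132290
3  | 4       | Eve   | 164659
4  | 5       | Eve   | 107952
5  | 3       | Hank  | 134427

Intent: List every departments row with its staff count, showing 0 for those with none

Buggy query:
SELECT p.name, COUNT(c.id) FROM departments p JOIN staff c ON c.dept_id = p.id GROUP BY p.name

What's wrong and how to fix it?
Bug: An inner join excludes parents with zero children

Fix: Use LEFT JOIN so parents without children still appear (COUNT(c.id) gives 0)

Corrected query:
SELECT p.name, COUNT(c.id) FROM departments p LEFT JOIN staff c ON c.dept_id = p.id GROUP BY p.name

Result:
name        | COUNT(c.id)
------------+------------
Engineering | 1          
Finance     | 1          
HR          | 2          
Legal       | 0          
Sales       | 1          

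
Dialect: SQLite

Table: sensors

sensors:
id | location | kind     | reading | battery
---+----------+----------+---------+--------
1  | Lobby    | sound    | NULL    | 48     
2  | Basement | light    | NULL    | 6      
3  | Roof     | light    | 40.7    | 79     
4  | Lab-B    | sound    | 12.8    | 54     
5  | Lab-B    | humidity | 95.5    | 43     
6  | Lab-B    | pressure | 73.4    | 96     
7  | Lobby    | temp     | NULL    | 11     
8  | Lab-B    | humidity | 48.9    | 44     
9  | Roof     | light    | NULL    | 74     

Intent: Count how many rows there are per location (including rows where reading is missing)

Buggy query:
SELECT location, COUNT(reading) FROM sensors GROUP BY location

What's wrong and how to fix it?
Bug: COUNT(reading) skips NULLs, so groups with missing reading are undercounted

Fix: Replace COUNT(reading) with COUNT(*)

Corrected query:
SELECT location, COUNT(*) FROM sensors GROUP BY location

Result:
location | COUNT(*)
---------+---------
Basement | 1       
Lab-B    | 4       
Lobby    | 2       
Roof     | 2       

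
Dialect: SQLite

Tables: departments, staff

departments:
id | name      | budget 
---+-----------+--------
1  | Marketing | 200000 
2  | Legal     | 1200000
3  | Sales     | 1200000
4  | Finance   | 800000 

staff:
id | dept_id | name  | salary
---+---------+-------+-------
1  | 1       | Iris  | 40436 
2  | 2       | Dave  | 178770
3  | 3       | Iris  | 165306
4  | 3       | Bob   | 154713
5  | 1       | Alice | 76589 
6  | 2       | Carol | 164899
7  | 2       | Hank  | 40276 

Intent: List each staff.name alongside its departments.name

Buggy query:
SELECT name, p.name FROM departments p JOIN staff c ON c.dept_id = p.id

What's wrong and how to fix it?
Bug: 'name' exists in both joined tables, so the database can't tell which one is meant

Fix: Qualify the column with its table alias (c.name)

Corrected query:
SELECT c.name, p.name FROM departments p JOIN staff c ON c.dept_id = p.id

Result:
name  | name     
------+----------
Iris  | Marketing
Dave  | Legal    
Iris  | Sales    
Bob   | Sales    
Alice | Marketing
Carol | Legal    
Hank  | Legal    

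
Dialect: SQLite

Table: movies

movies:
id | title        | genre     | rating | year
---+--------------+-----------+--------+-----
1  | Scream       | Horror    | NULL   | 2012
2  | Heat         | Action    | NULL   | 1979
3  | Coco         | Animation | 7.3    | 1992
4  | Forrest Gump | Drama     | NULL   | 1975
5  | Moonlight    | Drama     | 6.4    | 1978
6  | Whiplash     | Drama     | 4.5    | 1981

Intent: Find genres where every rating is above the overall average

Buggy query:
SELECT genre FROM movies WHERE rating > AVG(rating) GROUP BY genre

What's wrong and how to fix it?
Bug: AVG() is an aggregate; it can't sit directly in WHERE

Fix: Compute the overall average in a scalar subquery and compare each group's MIN against it in HAVING

Corrected query:
SELECT genre FROM movies GROUP BY genre HAVING MIN(rating) > (SELECT AVG(rating) FROM movies)

Result:
genre    
---------
Animation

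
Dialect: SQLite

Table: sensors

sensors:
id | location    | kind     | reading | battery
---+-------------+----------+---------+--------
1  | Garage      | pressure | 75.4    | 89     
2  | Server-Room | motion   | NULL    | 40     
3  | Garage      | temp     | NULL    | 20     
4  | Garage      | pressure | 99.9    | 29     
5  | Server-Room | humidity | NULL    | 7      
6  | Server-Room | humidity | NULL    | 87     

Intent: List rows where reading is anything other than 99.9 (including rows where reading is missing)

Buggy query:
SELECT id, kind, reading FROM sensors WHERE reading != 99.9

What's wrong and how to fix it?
Bug: Inequality against NULL is unknown, not true; rows with NULL are dropped

Fix: Handle NULL separately with IS NULL alongside the inequality

Corrected query:
SELECT id, kind, reading FROM sensors WHERE reading != 99.9 OR reading IS NULL

Result:
id | kind     | reading
---+----------+--------
1  | pressure | 75.4   
2  | motion   | NULL   
3  | temp     | NULL   
5  | humidity | NULL   
6  | humidity | NULL   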